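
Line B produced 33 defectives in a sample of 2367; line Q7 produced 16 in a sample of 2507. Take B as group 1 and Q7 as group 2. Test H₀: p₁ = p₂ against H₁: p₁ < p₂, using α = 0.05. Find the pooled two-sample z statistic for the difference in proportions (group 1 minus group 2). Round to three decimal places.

p̂₁ = 33/2367 ≈ 0.013942, p̂₂ = 16/2507 ≈ 0.006382.
Pooled p̂ = (33+16)/(2367+2507) = 49/4874 = 0.010053.
SE = √(p̂(1−p̂)(1/n₁+1/n₂)) = √(0.010053·0.989947·0.000821359) = √(8.17439e-06) = 0.002859.
z = (0.013942 − 0.006382)/0.002859 = 0.007560/0.002859 = 2.644.
p-value = P(Z < 2.644) ≈ 0.9959, so at α = 0.05 we fail to reject H₀.

z = 2.644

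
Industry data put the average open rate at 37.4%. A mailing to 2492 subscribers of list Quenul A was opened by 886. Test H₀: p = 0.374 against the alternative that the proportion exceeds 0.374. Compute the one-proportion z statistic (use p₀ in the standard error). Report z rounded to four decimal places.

z = -1.9047

p̂ = 886/2492 = 0.355538.
Under H₀, SE = √(0.374·0.626/2492) = √(9.39502e-05) = 0.009693.
z = (0.355538 − 0.374)/0.009693 = -0.018462/0.009693 = -1.9047.
p-value = P(Z > -1.905) ≈ 0.9716.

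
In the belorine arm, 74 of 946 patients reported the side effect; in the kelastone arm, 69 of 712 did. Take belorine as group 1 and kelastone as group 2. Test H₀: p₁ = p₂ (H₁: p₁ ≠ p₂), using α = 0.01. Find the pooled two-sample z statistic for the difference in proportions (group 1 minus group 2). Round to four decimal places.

z = -1.3416

p̂₁ = 74/946 = 0.078224, p̂₂ = 69/712 = 0.096910.
Pooled p̂ = (74+69)/(946+712) = 143/1658 = 0.086248.
SE = √(0.0788097 × 0.00246158) = 0.013928.
z = (0.078224 − 0.096910)/0.013928 = -0.018686/0.013928 = -1.3416.
p-value = 2·P(Z > 1.342) ≈ 0.1797, so at α = 0.01 we fail to reject H₀.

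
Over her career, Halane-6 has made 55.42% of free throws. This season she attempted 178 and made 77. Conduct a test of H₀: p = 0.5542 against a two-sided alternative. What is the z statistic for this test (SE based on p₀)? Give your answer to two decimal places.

p̂ = 77/178 ≈ 0.4326.
Standard error under H₀: √(0.5542×0.4458/178) = 0.0373.
z = (0.4326 − 0.5542)/0.0373 = -0.1216/0.0373 = -3.26.

z = -3.26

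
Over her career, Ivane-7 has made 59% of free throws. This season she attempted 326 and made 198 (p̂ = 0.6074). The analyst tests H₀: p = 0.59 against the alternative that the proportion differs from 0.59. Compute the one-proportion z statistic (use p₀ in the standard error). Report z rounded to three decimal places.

z = 0.637

p̂ = 198/326 = 0.60736.
Under H₀, SE = √(0.59·0.41/326) = √(0.000742025) = 0.02724.
z = (0.60736 − 0.59)/0.02724 = 0.01736/0.02724 = 0.637.
Two-sided p-value ≈ 2·Φ(−0.637) = 0.5239.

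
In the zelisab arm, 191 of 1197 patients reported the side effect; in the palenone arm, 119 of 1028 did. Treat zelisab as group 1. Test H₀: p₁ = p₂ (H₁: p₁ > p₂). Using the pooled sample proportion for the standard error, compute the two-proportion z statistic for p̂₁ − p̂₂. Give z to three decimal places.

z = 2.975

p̂₁ = 191/1197 ≈ 0.159566, p̂₂ = 119/1028 ≈ 0.115759.
Pooled p̂ = (191+119)/(1197+1028) = 310/2225 = 0.139326.
SE = √(0.119914 × 0.00180818) = 0.014725.
z = (0.159566 − 0.115759)/0.014725 = 0.043807/0.014725 = 2.975.
p-value = P(Z > 2.975) ≈ 0.0015.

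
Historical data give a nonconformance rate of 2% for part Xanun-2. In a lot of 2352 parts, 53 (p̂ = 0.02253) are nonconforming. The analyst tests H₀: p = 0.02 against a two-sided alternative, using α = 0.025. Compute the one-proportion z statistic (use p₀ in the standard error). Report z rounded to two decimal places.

z = 0.88

p̂ = 53/2352 ≈ 0.02253.
Under H₀, SE = √(0.02·0.98/2352) = √(8.33333e-06) = 0.00289.
z = (0.02253 − 0.02)/0.00289 = 0.00253/0.00289 = 0.88.
Two-sided p-value ≈ 2·Φ(−0.878) = 0.3800. With α = 0.025, fail to reject H₀.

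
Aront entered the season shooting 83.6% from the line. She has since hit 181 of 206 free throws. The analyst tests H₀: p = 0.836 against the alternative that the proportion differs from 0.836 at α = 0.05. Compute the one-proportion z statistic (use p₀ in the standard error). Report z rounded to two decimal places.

z = 1.65

p̂ = 181/206 ≈ 0.8786.
Under H₀, SE = √(0.836·0.164/206) = √(0.000665553) = 0.0258.
z = (0.8786 − 0.836)/0.0258 = 0.0426/0.0258 = 1.65.
p-value = 2·P(Z > 1.653) ≈ 0.0984. With α = 0.05, fail to reject H₀.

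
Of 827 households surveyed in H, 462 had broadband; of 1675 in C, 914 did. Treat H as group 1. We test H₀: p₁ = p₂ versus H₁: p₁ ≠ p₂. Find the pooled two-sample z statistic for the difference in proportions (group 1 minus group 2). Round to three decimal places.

p̂₁ = 462/827 = 0.55865, p̂₂ = 914/1675 = 0.54567.
Pooled p̂ = (462+914)/(827+1675) = 1376/2502 = 0.54996.
SE = √(0.247504 × 0.0018062) = 0.02114.
z = (0.55865 − 0.54567)/0.02114 = 0.01298/0.02114 = 0.614.

z = 0.614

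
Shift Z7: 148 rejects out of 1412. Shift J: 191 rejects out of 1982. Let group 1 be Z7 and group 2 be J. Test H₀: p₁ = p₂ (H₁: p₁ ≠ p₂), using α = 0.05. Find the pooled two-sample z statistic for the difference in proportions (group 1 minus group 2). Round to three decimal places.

z = 0.809

p̂₁ = 148/1412 = 0.10482, p̂₂ = 191/1982 = 0.09637.
Pooled p̂ = (148+191)/(1412+1982) = 339/3394 = 0.09988.
SE = √(p̂(1−p̂)(1/n₁+1/n₂)) = √(0.09988·0.90012·0.00121276) = √(0.000109034) = 0.01044.
z = (0.10482 − 0.09637)/0.01044 = 0.00845/0.01044 = 0.809.
p-value = 2·P(Z > 0.809) ≈ 0.4185, so at α = 0.05 we fail to reject H₀.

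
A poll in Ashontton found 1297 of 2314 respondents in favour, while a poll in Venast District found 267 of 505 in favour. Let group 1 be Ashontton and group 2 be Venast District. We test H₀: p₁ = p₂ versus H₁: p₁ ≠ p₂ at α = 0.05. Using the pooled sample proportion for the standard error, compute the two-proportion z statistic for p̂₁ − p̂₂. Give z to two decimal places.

p̂₁ = 1297/2314 = 0.5605, p̂₂ = 267/505 = 0.5287.
Pooled p̂ = (1297+267)/(2314+505) = 1564/2819 = 0.5548.
SE = √(0.246996 × 0.00241235) = 0.0244.
z = (0.5605 − 0.5287)/0.0244 = 0.0318/0.0244 = 1.30.
p-value = 2·P(Z > 1.302) ≈ 0.1928. With α = 0.05, fail to reject H₀.

z = 1.30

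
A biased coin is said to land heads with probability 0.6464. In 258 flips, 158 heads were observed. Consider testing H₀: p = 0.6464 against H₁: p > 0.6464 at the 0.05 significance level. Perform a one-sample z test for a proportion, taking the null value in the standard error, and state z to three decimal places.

z = -1.142

p̂ = 158/258 = 0.61240.
SE = √(p₀(1−p₀)/n) = √(0.22857/258) = 0.02976.
z = (0.61240 − 0.6464)/0.02976 = -0.03400/0.02976 = -1.142.
p-value = P(Z > -1.142) ≈ 0.8733. With α = 0.05, fail to reject H₀.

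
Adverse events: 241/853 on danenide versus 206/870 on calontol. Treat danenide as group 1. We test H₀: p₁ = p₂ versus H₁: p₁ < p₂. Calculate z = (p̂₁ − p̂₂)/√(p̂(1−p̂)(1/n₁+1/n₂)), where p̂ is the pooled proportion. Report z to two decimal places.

z = 2.17

p̂₁ = 241/853 ≈ 0.2825, p̂₂ = 206/870 ≈ 0.2368.
Pooled p̂ = (241+206)/(853+870) = 447/1723 = 0.2594.
SE = √(0.192127 × 0.00232176) = 0.0211.
z = (0.2825 − 0.2368)/0.0211 = 0.0457/0.0211 = 2.17.
p-value = P(Z < 2.166) ≈ 0.9849.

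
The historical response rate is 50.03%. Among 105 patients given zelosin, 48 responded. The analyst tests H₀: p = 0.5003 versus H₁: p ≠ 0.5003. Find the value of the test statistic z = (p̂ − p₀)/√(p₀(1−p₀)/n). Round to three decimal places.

p̂ = 48/105 ≈ 0.457143.
SE = √(p₀(1−p₀)/n) = √(0.25/105) = 0.048795.
z = (0.457143 − 0.5003)/0.048795 = -0.043157/0.048795 = -0.884.
p-value = 2·P(Z > 0.884) ≈ 0.3764.

z = -0.884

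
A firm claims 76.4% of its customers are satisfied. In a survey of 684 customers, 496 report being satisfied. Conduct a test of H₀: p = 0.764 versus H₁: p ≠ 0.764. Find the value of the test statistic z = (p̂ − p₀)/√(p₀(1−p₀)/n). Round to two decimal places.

p̂ = 496/684 = 0.72515.
Standard error under H₀: √(0.764×0.236/684) = 0.01624.
z = (0.72515 − 0.764)/0.01624 = -0.03885/0.01624 = -2.39.

z = -2.39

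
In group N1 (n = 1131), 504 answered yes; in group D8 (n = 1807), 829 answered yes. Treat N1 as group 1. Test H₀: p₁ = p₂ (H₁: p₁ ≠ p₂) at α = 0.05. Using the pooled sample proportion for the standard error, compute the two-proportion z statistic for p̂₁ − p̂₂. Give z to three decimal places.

p̂₁ = 504/1131 ≈ 0.44562, p̂₂ = 829/1807 ≈ 0.45877.
Pooled p̂ = (504+829)/(1131+1807) = 1333/2938 = 0.45371.
SE = √(0.247857 × 0.00143758) = 0.01888.
z = (0.44562 − 0.45877)/0.01888 = -0.01315/0.01888 = -0.697.
p-value = 2·P(Z > 0.697) ≈ 0.4861; since p > α = 0.05, fail to reject H₀.

z = -0.697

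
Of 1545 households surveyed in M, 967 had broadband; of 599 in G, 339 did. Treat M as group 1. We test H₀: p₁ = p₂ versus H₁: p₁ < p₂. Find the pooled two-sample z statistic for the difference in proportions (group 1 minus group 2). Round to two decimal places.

z = 2.55

p̂₁ = 967/1545 ≈ 0.6259, p̂₂ = 339/599 ≈ 0.5659.
Pooled p̂ = (967+339)/(1545+599) = 1306/2144 = 0.6091.
SE = √(p̂(1−p̂)(1/n₁+1/n₂)) = √(0.6091·0.3909·0.0023167) = √(0.000551578) = 0.0235.
z = (0.6259 − 0.5659)/0.0235 = 0.0600/0.0235 = 2.55.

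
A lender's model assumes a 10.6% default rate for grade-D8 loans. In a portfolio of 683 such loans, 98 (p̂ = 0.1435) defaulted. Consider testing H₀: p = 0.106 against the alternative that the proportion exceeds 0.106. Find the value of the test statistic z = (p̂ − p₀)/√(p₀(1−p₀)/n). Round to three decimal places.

z = 3.182

p̂ = 98/683 ≈ 0.14348.
SE = √(p₀(1−p₀)/n) = √(0.094764/683) = 0.01178.
z = (0.14348 − 0.106)/0.01178 = 0.03748/0.01178 = 3.182.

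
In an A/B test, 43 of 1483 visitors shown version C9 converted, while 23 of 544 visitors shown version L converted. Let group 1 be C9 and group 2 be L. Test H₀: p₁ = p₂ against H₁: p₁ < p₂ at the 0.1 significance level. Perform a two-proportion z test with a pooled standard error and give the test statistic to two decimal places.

z = -1.49

p̂₁ = 43/1483 = 0.0290, p̂₂ = 23/544 = 0.0423.
Pooled p̂ = (43+23)/(1483+544) = 66/2027 = 0.0326.
SE = √(p̂(1−p̂)(1/n₁+1/n₂)) = √(0.0326·0.9674·0.00251254) = √(7.91458e-05) = 0.0089.
z = (0.0290 − 0.0423)/0.0089 = -0.0133/0.0089 = -1.49.
p-value = P(Z < -1.493) ≈ 0.0677, so at α = 0.1 we reject H₀.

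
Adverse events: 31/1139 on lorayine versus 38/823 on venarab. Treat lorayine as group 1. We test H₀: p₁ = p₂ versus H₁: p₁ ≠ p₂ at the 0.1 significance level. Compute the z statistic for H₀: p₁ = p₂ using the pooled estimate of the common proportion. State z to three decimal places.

z = -2.249

p̂₁ = 31/1139 = 0.027217, p̂₂ = 38/823 = 0.046173.
Pooled p̂ = (31+38)/(1139+823) = 69/1962 = 0.035168.
SE = √(p̂(1−p̂)(1/n₁+1/n₂)) = √(0.035168·0.964832·0.00209303) = √(7.10194e-05) = 0.008427.
z = (0.027217 − 0.046173)/0.008427 = -0.018956/0.008427 = -2.249.
p-value = 2·P(Z > 2.249) ≈ 0.0245; since p < α = 0.1, reject H₀.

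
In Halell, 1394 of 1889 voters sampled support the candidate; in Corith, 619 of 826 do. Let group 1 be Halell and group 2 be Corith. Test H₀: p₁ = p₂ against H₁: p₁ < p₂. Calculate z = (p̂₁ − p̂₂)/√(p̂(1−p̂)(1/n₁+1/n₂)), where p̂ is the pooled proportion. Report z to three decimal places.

z = -0.626

p̂₁ = 1394/1889 ≈ 0.73796, p̂₂ = 619/826 ≈ 0.74939.
Pooled p̂ = (1394+619)/(1889+826) = 2013/2715 = 0.74144.
SE = √(p̂(1−p̂)(1/n₁+1/n₂)) = √(0.74144·0.25856·0.00174003) = √(0.000333579) = 0.01826.
z = (0.73796 − 0.74939)/0.01826 = -0.01143/0.01826 = -0.626.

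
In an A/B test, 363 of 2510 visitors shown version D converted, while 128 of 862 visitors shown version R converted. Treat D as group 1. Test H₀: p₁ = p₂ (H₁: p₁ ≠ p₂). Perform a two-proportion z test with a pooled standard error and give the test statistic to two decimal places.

p̂₁ = 363/2510 = 0.1446, p̂₂ = 128/862 = 0.1485.
Pooled p̂ = (363+128)/(2510+862) = 491/3372 = 0.1456.
SE = √(0.124408 × 0.0015585) = 0.0139.
z = (0.1446 − 0.1485)/0.0139 = -0.0039/0.0139 = -0.28.
Two-sided p-value ≈ 2·Φ(−0.278) = 0.7810.

z = -0.28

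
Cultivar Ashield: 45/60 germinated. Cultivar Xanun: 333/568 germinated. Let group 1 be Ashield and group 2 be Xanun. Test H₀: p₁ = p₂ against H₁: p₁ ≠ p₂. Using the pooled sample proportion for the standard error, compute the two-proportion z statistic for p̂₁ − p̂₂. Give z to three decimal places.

z = 2.464

p̂₁ = 45/60 ≈ 0.75000, p̂₂ = 333/568 ≈ 0.58627.
Pooled p̂ = (45+333)/(60+568) = 378/628 = 0.60191.
SE = √(0.239614 × 0.0184272) = 0.06645.
z = (0.75000 − 0.58627)/0.06645 = 0.16373/0.06645 = 2.464.
p-value = 2·P(Z > 2.464) ≈ 0.0137.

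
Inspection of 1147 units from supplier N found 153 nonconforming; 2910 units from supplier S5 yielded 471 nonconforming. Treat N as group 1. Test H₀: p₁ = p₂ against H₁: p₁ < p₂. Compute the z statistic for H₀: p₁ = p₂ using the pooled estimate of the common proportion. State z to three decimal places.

p̂₁ = 153/1147 = 0.13339, p̂₂ = 471/2910 = 0.16186.
Pooled p̂ = (153+471)/(1147+2910) = 624/4057 = 0.15381.
SE = √(0.130151 × 0.00121548) = 0.01258.
z = (0.13339 − 0.16186)/0.01258 = -0.02847/0.01258 = -2.263.
p-value = P(Z < -2.263) ≈ 0.0118.

z = -2.263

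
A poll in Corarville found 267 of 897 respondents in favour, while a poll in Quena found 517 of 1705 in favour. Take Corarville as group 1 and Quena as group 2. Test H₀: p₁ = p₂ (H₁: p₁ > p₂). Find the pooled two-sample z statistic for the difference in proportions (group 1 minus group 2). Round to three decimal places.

p̂₁ = 267/897 ≈ 0.29766, p̂₂ = 517/1705 ≈ 0.30323.
Pooled p̂ = (267+517)/(897+1705) = 784/2602 = 0.30131.
SE = √(0.210521 × 0.00170134) = 0.01893.
z = (0.29766 − 0.30323)/0.01893 = -0.00557/0.01893 = -0.294.

z = -0.294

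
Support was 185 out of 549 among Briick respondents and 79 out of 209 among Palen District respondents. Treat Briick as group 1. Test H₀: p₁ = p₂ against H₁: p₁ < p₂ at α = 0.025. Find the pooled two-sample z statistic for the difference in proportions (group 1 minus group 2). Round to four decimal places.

z = -1.0592

p̂₁ = 185/549 = 0.336976, p̂₂ = 79/209 = 0.377990.
Pooled p̂ = (185+79)/(549+209) = 264/758 = 0.348285.
SE = √(p̂(1−p̂)(1/n₁+1/n₂)) = √(0.348285·0.651715·0.00660618) = √(0.00149949) = 0.038723.
z = (0.336976 − 0.377990)/0.038723 = -0.041014/0.038723 = -1.0592.
p-value = P(Z < -1.059) ≈ 0.1448, so at α = 0.025 we fail to reject H₀.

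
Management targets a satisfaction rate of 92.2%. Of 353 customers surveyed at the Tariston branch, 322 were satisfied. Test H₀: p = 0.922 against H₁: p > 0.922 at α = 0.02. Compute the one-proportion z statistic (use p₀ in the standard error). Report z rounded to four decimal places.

z = -0.6879

p̂ = 322/353 ≈ 0.912181.
SE = √(p₀(1−p₀)/n) = √(0.071916/353) = 0.014273.
z = (0.912181 − 0.922)/0.014273 = -0.009819/0.014273 = -0.6879.
p-value = P(Z > -0.688) ≈ 0.7542. With α = 0.02, fail to reject H₀.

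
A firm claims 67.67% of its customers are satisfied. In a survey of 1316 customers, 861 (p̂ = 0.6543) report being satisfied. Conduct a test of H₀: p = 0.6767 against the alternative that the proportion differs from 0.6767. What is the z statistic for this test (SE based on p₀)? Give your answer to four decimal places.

z = -1.7408

p̂ = 861/1316 ≈ 0.6542553.
SE = √(p₀(1−p₀)/n) = √(0.21878/1316) = 0.0128936.
z = (0.6542553 − 0.6767)/0.0128936 = -0.0224447/0.0128936 = -1.7408.
p-value = 2·P(Z > 1.741) ≈ 0.0817.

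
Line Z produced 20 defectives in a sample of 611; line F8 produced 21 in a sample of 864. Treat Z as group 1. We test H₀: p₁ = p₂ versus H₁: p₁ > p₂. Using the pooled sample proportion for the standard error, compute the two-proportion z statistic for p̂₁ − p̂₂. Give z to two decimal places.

p̂₁ = 20/611 = 0.0327, p̂₂ = 21/864 = 0.0243.
Pooled p̂ = (20+21)/(611+864) = 41/1475 = 0.0278.
SE = √(p̂(1−p̂)(1/n₁+1/n₂)) = √(0.0278·0.9722·0.00279407) = √(7.55068e-05) = 0.0087.
z = (0.0327 − 0.0243)/0.0087 = 0.0084/0.0087 = 0.97.
p-value = P(Z > 0.970) ≈ 0.1661.

z = 0.97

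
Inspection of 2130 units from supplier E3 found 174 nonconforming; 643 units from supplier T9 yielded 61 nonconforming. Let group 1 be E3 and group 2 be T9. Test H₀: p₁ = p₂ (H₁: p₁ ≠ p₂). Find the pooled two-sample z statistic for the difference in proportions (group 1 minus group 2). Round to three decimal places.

z = -1.052

p̂₁ = 174/2130 = 0.08169, p̂₂ = 61/643 = 0.09487.
Pooled p̂ = (174+61)/(2130+643) = 235/2773 = 0.08475.
SE = √(0.0775639 × 0.00202469) = 0.01253.
z = (0.08169 − 0.09487)/0.01253 = -0.01318/0.01253 = -1.052.
Two-sided p-value ≈ 2·Φ(−1.052) = 0.2930.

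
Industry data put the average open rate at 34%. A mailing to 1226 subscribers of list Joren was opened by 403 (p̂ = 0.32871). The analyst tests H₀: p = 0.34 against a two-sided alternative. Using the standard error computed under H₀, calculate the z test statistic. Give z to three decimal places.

p̂ = 403/1226 = 0.32871.
SE = √(p₀(1−p₀)/n) = √(0.2244/1226) = 0.01353.
z = (0.32871 − 0.34)/0.01353 = -0.01129/0.01353 = -0.834.

z = -0.834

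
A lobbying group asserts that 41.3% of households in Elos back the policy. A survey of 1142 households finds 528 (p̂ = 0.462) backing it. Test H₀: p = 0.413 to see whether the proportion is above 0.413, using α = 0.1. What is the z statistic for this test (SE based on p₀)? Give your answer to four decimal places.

z = 3.3869

p̂ = 528/1142 = 0.462347.
Under H₀, SE = √(0.413·0.587/1142) = √(0.000212286) = 0.014570.
z = (0.462347 − 0.413)/0.014570 = 0.049347/0.014570 = 3.3869.
p-value = P(Z > 3.387) ≈ 0.0004; since p < α = 0.1, reject H₀.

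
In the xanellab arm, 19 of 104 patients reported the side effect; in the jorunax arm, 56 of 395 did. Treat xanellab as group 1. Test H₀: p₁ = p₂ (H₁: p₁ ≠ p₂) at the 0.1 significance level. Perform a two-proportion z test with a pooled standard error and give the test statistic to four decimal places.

p̂₁ = 19/104 ≈ 0.182692, p̂₂ = 56/395 ≈ 0.141772.
Pooled p̂ = (19+56)/(104+395) = 75/499 = 0.150301.
SE = √(0.12771 × 0.012147) = 0.039387.
z = (0.182692 − 0.141772)/0.039387 = 0.040920/0.039387 = 1.0389.
Two-sided p-value ≈ 2·Φ(−1.039) = 0.2988. With α = 0.1, fail to reject H₀.

z = 1.0389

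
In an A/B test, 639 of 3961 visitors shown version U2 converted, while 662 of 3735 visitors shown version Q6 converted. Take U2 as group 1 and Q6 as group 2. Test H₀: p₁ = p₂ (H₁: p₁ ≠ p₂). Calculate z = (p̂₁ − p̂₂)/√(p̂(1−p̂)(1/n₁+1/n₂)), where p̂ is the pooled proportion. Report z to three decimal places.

p̂₁ = 639/3961 = 0.16132, p̂₂ = 662/3735 = 0.17724.
Pooled p̂ = (639+662)/(3961+3735) = 1301/7696 = 0.16905.
SE = √(0.140471 × 0.000520199) = 0.00855.
z = (0.16132 − 0.17724)/0.00855 = -0.01592/0.00855 = -1.862.
Two-sided p-value ≈ 2·Φ(−1.862) = 0.0626.

z = -1.862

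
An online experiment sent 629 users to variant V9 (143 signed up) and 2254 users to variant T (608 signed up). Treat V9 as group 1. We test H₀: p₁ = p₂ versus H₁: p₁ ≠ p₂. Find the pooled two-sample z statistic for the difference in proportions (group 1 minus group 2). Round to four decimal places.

z = -2.1422

p̂₁ = 143/629 = 0.227345, p̂₂ = 608/2254 = 0.269743.
Pooled p̂ = (143+608)/(629+2254) = 751/2883 = 0.260493.
SE = √(p̂(1−p̂)(1/n₁+1/n₂)) = √(0.260493·0.739507·0.00203348) = √(0.000391722) = 0.019792.
z = (0.227345 − 0.269743)/0.019792 = -0.042398/0.019792 = -2.1422.
Two-sided p-value ≈ 2·Φ(−2.142) = 0.0322.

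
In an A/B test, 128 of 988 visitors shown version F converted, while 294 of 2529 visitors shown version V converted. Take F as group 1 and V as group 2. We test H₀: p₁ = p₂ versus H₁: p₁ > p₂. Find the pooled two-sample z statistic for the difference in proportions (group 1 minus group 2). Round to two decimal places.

p̂₁ = 128/988 = 0.1296, p̂₂ = 294/2529 = 0.1163.
Pooled p̂ = (128+294)/(988+2529) = 422/3517 = 0.1200.
SE = √(0.105591 × 0.00140756) = 0.0122.
z = (0.1296 − 0.1163)/0.0122 = 0.0133/0.0122 = 1.09.
p-value = P(Z > 1.091) ≈ 0.1376.

z = 1.09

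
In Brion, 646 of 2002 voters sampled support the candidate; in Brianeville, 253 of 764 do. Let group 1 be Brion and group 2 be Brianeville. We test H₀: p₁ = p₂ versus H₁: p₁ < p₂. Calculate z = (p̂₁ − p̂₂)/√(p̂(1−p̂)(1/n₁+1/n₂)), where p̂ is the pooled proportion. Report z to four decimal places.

z = -0.4255

p̂₁ = 646/2002 = 0.322677, p̂₂ = 253/764 = 0.331152.
Pooled p̂ = (646+253)/(2002+764) = 899/2766 = 0.325018.
SE = √(p̂(1−p̂)(1/n₁+1/n₂)) = √(0.325018·0.674982·0.0018084) = √(0.000396729) = 0.019918.
z = (0.322677 − 0.331152)/0.019918 = -0.008475/0.019918 = -0.4255.
p-value = P(Z < -0.425) ≈ 0.3352.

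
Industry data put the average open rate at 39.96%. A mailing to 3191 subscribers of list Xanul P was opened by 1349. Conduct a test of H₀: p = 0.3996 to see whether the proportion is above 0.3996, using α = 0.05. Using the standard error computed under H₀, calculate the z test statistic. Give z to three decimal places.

z = 2.670

p̂ = 1349/3191 ≈ 0.42275.
SE = √(p₀(1−p₀)/n) = √(0.23992/3191) = 0.00867.
z = (0.42275 − 0.3996)/0.00867 = 0.02315/0.00867 = 2.670.
p-value = P(Z > 2.670) ≈ 0.0038; since p < α = 0.05, reject H₀.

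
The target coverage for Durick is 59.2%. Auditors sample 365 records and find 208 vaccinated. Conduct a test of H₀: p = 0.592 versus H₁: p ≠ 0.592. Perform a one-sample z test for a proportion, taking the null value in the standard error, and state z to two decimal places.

p̂ = 208/365 = 0.5699.
SE = √(p₀(1−p₀)/n) = √(0.24154/365) = 0.0257.
z = (0.5699 − 0.592)/0.0257 = -0.0221/0.0257 = -0.86.
p-value = 2·P(Z > 0.861) ≈ 0.3895.

z = -0.86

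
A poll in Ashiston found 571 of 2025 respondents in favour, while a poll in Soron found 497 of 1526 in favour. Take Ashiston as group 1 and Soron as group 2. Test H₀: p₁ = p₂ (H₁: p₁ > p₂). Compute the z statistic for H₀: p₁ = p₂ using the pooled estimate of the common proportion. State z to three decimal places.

p̂₁ = 571/2025 ≈ 0.281975, p̂₂ = 497/1526 ≈ 0.325688.
Pooled p̂ = (571+497)/(2025+1526) = 1068/3551 = 0.300760.
SE = √(p̂(1−p̂)(1/n₁+1/n₂)) = √(0.300760·0.699240·0.00114914) = √(0.000241667) = 0.015546.
z = (0.281975 − 0.325688)/0.015546 = -0.043713/0.015546 = -2.812.

z = -2.812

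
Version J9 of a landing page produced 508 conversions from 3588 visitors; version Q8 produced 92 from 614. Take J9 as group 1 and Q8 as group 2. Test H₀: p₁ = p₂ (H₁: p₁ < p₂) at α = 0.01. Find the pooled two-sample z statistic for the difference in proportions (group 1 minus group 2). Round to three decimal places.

p̂₁ = 508/3588 ≈ 0.141583, p̂₂ = 92/614 ≈ 0.149837.
Pooled p̂ = (508+92)/(3588+614) = 600/4202 = 0.142789.
SE = √(0.1224 × 0.00190737) = 0.015279.
z = (0.141583 − 0.149837)/0.015279 = -0.008254/0.015279 = -0.540.
p-value = P(Z < -0.540) ≈ 0.2945. With α = 0.01, fail to reject H₀.

z = -0.540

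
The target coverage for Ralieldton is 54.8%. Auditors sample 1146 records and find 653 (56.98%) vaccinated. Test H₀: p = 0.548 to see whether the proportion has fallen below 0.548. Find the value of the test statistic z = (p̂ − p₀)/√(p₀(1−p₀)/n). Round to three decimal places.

p̂ = 653/1146 ≈ 0.569808.
Under H₀, SE = √(0.548·0.452/1146) = √(0.00021614) = 0.014702.
z = (0.569808 − 0.548)/0.014702 = 0.021808/0.014702 = 1.483.
p-value = P(Z < 1.483) ≈ 0.9310.

z = 1.483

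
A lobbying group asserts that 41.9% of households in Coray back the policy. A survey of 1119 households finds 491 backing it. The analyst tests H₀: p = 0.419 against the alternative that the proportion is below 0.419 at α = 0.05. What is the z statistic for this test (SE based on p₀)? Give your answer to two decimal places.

p̂ = 491/1119 = 0.43878.
Under H₀, SE = √(0.419·0.581/1119) = √(0.00021755) = 0.01475.
z = (0.43878 − 0.419)/0.01475 = 0.01978/0.01475 = 1.34.
p-value = P(Z < 1.341) ≈ 0.9101. With α = 0.05, fail to reject H₀.

z = 1.34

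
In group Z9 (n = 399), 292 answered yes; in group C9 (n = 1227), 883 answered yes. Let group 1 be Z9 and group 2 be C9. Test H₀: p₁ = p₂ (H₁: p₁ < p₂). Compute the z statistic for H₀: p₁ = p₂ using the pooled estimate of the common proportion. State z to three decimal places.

p̂₁ = 292/399 = 0.73183, p̂₂ = 883/1227 = 0.71964.
Pooled p̂ = (292+883)/(399+1227) = 1175/1626 = 0.72263.
SE = √(0.200435 × 0.00332126) = 0.02580.
z = (0.73183 − 0.71964)/0.02580 = 0.01219/0.02580 = 0.472.

z = 0.472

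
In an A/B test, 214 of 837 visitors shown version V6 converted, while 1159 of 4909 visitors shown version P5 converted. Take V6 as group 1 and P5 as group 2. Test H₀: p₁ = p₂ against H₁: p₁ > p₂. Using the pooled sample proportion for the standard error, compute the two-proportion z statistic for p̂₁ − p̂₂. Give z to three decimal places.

p̂₁ = 214/837 = 0.25568, p̂₂ = 1159/4909 = 0.23610.
Pooled p̂ = (214+1159)/(837+4909) = 1373/5746 = 0.23895.
SE = √(p̂(1−p̂)(1/n₁+1/n₂)) = √(0.23895·0.76105·0.00139845) = √(0.000254311) = 0.01595.
z = (0.25568 − 0.23610)/0.01595 = 0.01958/0.01595 = 1.228.
p-value = P(Z > 1.228) ≈ 0.1098.

z = 1.228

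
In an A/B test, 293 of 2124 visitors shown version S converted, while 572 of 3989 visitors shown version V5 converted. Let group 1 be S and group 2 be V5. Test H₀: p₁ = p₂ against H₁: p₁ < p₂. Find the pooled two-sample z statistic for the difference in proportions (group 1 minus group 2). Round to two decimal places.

p̂₁ = 293/2124 ≈ 0.13795, p̂₂ = 572/3989 ≈ 0.14339.
Pooled p̂ = (293+572)/(2124+3989) = 865/6113 = 0.14150.
SE = √(0.121479 × 0.000721499) = 0.00936.
z = (0.13795 − 0.14339)/0.00936 = -0.00544/0.00936 = -0.58.
p-value = P(Z < -0.582) ≈ 0.2803.

z = -0.58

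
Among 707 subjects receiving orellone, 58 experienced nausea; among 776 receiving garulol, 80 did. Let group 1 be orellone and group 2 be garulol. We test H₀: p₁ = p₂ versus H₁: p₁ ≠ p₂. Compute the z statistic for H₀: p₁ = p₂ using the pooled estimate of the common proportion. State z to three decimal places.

z = -1.394

p̂₁ = 58/707 ≈ 0.08204, p̂₂ = 80/776 ≈ 0.10309.
Pooled p̂ = (58+80)/(707+776) = 138/1483 = 0.09305.
SE = √(p̂(1−p̂)(1/n₁+1/n₂)) = √(0.09305·0.90695·0.00270309) = √(0.000228128) = 0.01510.
z = (0.08204 − 0.10309)/0.01510 = -0.02105/0.01510 = -1.394.
Two-sided p-value ≈ 2·Φ(−1.394) = 0.1633.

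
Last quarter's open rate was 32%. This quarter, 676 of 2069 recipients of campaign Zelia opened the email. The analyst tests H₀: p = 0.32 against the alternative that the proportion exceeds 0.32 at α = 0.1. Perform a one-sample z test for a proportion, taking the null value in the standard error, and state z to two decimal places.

p̂ = 676/2069 ≈ 0.32673.
Under H₀, SE = √(0.32·0.68/2069) = √(0.000105172) = 0.01026.
z = (0.32673 − 0.32)/0.01026 = 0.00673/0.01026 = 0.66.
p-value = P(Z > 0.656) ≈ 0.2559. With α = 0.1, fail to reject H₀.

z = 0.66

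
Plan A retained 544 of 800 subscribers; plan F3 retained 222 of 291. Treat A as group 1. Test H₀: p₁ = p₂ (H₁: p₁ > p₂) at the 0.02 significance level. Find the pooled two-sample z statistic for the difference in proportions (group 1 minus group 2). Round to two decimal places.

p̂₁ = 544/800 ≈ 0.6800, p̂₂ = 222/291 ≈ 0.7629.
Pooled p̂ = (544+222)/(800+291) = 766/1091 = 0.7021.
SE = √(0.209152 × 0.00468643) = 0.0313.
z = (0.6800 − 0.7629)/0.0313 = -0.0829/0.0313 = -2.65.
p-value = P(Z > -2.647) ≈ 0.9959, so at α = 0.02 we fail to reject H₀.

z = -2.65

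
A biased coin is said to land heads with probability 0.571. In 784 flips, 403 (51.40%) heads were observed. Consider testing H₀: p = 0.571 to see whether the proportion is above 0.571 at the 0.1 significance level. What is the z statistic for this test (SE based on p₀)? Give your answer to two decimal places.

z = -3.22

p̂ = 403/784 ≈ 0.5140.
Under H₀, SE = √(0.571·0.429/784) = √(0.000312448) = 0.0177.
z = (0.5140 − 0.571)/0.0177 = -0.0570/0.0177 = -3.22.
p-value = P(Z > -3.223) ≈ 0.9994. With α = 0.1, fail to reject H₀.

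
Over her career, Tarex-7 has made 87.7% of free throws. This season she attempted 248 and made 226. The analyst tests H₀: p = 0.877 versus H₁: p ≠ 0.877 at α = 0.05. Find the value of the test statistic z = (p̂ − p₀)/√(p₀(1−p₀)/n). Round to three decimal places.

z = 1.644

p̂ = 226/248 ≈ 0.91129.
Under H₀, SE = √(0.877·0.123/248) = √(0.000434964) = 0.02086.
z = (0.91129 − 0.877)/0.02086 = 0.03429/0.02086 = 1.644.
Two-sided p-value ≈ 2·Φ(−1.644) = 0.1001; since p > α = 0.05, fail to reject H₀.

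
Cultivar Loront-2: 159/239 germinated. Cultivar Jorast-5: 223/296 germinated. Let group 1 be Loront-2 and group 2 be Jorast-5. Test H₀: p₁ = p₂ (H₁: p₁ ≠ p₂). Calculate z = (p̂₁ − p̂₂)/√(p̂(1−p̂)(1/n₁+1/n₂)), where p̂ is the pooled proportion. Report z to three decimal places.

p̂₁ = 159/239 = 0.66527, p̂₂ = 223/296 = 0.75338.
Pooled p̂ = (159+223)/(239+296) = 382/535 = 0.71402.
SE = √(0.204196 × 0.00756248) = 0.03930.
z = (0.66527 − 0.75338)/0.03930 = -0.08811/0.03930 = -2.242.
Two-sided p-value ≈ 2·Φ(−2.242) = 0.0250.

z = -2.242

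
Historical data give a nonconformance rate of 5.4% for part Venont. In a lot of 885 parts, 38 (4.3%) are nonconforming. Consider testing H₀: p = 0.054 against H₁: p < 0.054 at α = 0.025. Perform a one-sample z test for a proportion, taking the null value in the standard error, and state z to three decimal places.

p̂ = 38/885 ≈ 0.042938.
Under H₀, SE = √(0.054·0.946/885) = √(5.7722e-05) = 0.007598.
z = (0.042938 − 0.054)/0.007598 = -0.011062/0.007598 = -1.456.
p-value = P(Z < -1.456) ≈ 0.0727; since p > α = 0.025, fail to reject H₀.

z = -1.456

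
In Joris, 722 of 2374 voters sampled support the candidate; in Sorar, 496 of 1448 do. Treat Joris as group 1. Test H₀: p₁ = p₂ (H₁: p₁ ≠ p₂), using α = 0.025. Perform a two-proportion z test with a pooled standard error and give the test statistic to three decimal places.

z = -2.472

p̂₁ = 722/2374 ≈ 0.30413, p̂₂ = 496/1448 ≈ 0.34254.
Pooled p̂ = (722+496)/(2374+1448) = 1218/3822 = 0.31868.
SE = √(p̂(1−p̂)(1/n₁+1/n₂)) = √(0.31868·0.68132·0.00111184) = √(0.000241406) = 0.01554.
z = (0.30413 − 0.34254)/0.01554 = -0.03841/0.01554 = -2.472.
p-value = 2·P(Z > 2.472) ≈ 0.0134, so at α = 0.025 we reject H₀.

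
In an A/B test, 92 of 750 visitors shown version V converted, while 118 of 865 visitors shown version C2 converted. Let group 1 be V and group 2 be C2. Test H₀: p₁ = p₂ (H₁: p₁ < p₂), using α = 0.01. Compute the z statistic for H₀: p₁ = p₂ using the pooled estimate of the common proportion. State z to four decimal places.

p̂₁ = 92/750 = 0.122667, p̂₂ = 118/865 = 0.136416.
Pooled p̂ = (92+118)/(750+865) = 210/1615 = 0.130031.
SE = √(p̂(1−p̂)(1/n₁+1/n₂)) = √(0.130031·0.869969·0.0024894) = √(0.000281608) = 0.016781.
z = (0.122667 − 0.136416)/0.016781 = -0.013749/0.016781 = -0.8193.
p-value = P(Z < -0.819) ≈ 0.2063. With α = 0.01, fail to reject H₀.

z = -0.8193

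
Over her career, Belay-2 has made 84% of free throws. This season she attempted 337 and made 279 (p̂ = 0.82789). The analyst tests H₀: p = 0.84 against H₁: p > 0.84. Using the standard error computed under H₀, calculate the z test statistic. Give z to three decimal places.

z = -0.606

p̂ = 279/337 ≈ 0.82789.
Under H₀, SE = √(0.84·0.16/337) = √(0.000398813) = 0.01997.
z = (0.82789 − 0.84)/0.01997 = -0.01211/0.01997 = -0.606.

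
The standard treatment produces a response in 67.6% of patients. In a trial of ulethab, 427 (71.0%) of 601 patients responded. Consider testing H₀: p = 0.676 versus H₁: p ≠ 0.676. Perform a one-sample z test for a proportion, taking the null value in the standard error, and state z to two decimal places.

p̂ = 427/601 = 0.7105.
Under H₀, SE = √(0.676·0.324/601) = √(0.000364433) = 0.0191.
z = (0.7105 − 0.676)/0.0191 = 0.0345/0.0191 = 1.81.

z = 1.81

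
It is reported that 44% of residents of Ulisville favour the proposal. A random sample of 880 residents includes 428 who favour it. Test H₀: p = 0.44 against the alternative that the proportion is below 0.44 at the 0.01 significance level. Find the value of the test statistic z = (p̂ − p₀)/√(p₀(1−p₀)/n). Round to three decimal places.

z = 2.771

p̂ = 428/880 ≈ 0.48636.
SE = √(p₀(1−p₀)/n) = √(0.2464/880) = 0.01673.
z = (0.48636 − 0.44)/0.01673 = 0.04636/0.01673 = 2.771.
p-value = P(Z < 2.771) ≈ 0.9972. With α = 0.01, fail to reject H₀.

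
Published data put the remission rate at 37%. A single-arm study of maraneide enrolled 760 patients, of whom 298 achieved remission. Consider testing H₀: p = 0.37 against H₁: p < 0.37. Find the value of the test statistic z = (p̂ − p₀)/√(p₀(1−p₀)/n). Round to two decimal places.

p̂ = 298/760 = 0.3921.
Under H₀, SE = √(0.37·0.63/760) = √(0.000306711) = 0.0175.
z = (0.3921 − 0.37)/0.0175 = 0.0221/0.0175 = 1.26.
p-value = P(Z < 1.262) ≈ 0.8966.

z = 1.26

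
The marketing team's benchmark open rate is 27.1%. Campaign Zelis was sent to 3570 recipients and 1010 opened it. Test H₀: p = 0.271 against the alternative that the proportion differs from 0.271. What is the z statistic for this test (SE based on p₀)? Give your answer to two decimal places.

p̂ = 1010/3570 = 0.28291.
SE = √(p₀(1−p₀)/n) = √(0.19756/3570) = 0.00744.
z = (0.28291 − 0.271)/0.00744 = 0.01191/0.00744 = 1.60.
Two-sided p-value ≈ 2·Φ(−1.601) = 0.1093.

z = 1.60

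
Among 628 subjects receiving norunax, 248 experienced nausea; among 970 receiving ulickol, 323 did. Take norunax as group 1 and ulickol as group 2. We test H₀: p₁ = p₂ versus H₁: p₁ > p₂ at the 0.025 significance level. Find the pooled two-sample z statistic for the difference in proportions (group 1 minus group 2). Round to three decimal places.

z = 2.523

p̂₁ = 248/628 ≈ 0.39490, p̂₂ = 323/970 ≈ 0.33299.
Pooled p̂ = (248+323)/(628+970) = 571/1598 = 0.35732.
SE = √(p̂(1−p̂)(1/n₁+1/n₂)) = √(0.35732·0.64268·0.00262328) = √(0.000602419) = 0.02454.
z = (0.39490 − 0.33299)/0.02454 = 0.06191/0.02454 = 2.523.
p-value = P(Z > 2.523) ≈ 0.0058; since p < α = 0.025, reject H₀.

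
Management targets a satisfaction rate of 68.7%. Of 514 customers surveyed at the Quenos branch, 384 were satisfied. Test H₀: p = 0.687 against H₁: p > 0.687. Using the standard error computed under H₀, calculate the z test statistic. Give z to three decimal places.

z = 2.937

p̂ = 384/514 ≈ 0.747082.
Under H₀, SE = √(0.687·0.313/514) = √(0.000418348) = 0.020454.
z = (0.747082 − 0.687)/0.020454 = 0.060082/0.020454 = 2.937.
p-value = P(Z > 2.937) ≈ 0.0017.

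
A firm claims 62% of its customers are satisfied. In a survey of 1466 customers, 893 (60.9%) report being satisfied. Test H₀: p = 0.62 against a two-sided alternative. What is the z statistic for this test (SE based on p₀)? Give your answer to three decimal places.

z = -0.857

p̂ = 893/1466 ≈ 0.609141.
Under H₀, SE = √(0.62·0.38/1466) = √(0.000160709) = 0.012677.
z = (0.609141 − 0.62)/0.012677 = -0.010859/0.012677 = -0.857.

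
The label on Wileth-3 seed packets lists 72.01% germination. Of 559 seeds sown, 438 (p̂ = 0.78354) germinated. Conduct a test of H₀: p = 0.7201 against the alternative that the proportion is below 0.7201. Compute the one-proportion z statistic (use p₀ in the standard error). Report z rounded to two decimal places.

p̂ = 438/559 ≈ 0.7835.
SE = √(p₀(1−p₀)/n) = √(0.20156/559) = 0.0190.
z = (0.7835 − 0.7201)/0.0190 = 0.0634/0.0190 = 3.34.
p-value = P(Z < 3.341) ≈ 0.9996.

z = 3.34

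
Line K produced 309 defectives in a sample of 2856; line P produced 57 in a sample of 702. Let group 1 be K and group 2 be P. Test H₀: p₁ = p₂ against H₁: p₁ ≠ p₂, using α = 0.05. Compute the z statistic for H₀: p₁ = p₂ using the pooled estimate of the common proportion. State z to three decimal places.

p̂₁ = 309/2856 = 0.108193, p̂₂ = 57/702 = 0.081197.
Pooled p̂ = (309+57)/(2856+702) = 366/3558 = 0.102867.
SE = √(0.0922852 × 0.00177464) = 0.012797.
z = (0.108193 − 0.081197)/0.012797 = 0.026996/0.012797 = 2.110.
p-value = 2·P(Z > 2.110) ≈ 0.0349, so at α = 0.05 we reject H₀.

z = 2.110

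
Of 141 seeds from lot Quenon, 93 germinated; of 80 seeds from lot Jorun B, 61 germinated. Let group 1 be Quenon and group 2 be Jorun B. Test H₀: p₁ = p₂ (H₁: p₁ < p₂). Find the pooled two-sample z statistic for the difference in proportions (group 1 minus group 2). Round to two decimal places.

p̂₁ = 93/141 = 0.6596, p̂₂ = 61/80 = 0.7625.
Pooled p̂ = (93+61)/(141+80) = 154/221 = 0.6968.
SE = √(p̂(1−p̂)(1/n₁+1/n₂)) = √(0.6968·0.3032·0.0195922) = √(0.00413899) = 0.0643.
z = (0.6596 − 0.7625)/0.0643 = -0.1029/0.0643 = -1.60.

z = -1.60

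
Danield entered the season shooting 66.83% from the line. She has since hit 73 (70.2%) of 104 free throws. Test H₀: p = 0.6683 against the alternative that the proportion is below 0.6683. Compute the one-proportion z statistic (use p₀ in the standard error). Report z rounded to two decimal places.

p̂ = 73/104 = 0.7019.
SE = √(p₀(1−p₀)/n) = √(0.22168/104) = 0.0462.
z = (0.7019 − 0.6683)/0.0462 = 0.0336/0.0462 = 0.73.

z = 0.73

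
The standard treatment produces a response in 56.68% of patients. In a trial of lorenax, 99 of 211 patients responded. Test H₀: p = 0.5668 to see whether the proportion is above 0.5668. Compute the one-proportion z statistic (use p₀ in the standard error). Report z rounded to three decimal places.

p̂ = 99/211 ≈ 0.469194.
Under H₀, SE = √(0.5668·0.4332/211) = √(0.00116369) = 0.034113.
z = (0.469194 − 0.5668)/0.034113 = -0.097606/0.034113 = -2.861.

z = -2.861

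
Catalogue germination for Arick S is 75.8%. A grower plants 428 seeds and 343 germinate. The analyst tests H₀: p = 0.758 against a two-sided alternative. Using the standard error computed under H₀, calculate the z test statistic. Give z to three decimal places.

z = 2.096

p̂ = 343/428 = 0.8014019.
SE = √(p₀(1−p₀)/n) = √(0.18344/428) = 0.0207024.
z = (0.8014019 − 0.758)/0.0207024 = 0.0434019/0.0207024 = 2.096.
p-value = 2·P(Z > 2.096) ≈ 0.0360.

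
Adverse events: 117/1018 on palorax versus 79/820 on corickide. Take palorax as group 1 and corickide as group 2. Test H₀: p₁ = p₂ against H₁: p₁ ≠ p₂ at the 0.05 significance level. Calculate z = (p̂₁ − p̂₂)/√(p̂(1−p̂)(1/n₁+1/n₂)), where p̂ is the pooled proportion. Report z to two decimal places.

z = 1.28

p̂₁ = 117/1018 ≈ 0.1149, p̂₂ = 79/820 ≈ 0.0963.
Pooled p̂ = (117+79)/(1018+820) = 196/1838 = 0.1066.
SE = √(p̂(1−p̂)(1/n₁+1/n₂)) = √(0.1066·0.8934·0.00220183) = √(0.00020976) = 0.0145.
z = (0.1149 − 0.0963)/0.0145 = 0.0186/0.0145 = 1.28.
p-value = 2·P(Z > 1.284) ≈ 0.1993, so at α = 0.05 we fail to reject H₀.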